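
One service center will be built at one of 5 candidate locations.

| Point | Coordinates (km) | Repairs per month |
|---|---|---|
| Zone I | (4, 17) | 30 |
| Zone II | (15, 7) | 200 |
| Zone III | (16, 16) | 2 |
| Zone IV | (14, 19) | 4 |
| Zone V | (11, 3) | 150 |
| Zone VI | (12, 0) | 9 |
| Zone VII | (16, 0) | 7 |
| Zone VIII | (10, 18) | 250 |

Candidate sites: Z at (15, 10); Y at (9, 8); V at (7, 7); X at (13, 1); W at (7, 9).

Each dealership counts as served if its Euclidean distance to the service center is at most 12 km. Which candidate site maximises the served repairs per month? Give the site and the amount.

Y, covering 648

Coverage radius r = 12 km; a point is covered iff (Δx)²+(Δy)² ≤ 12² = 144.
  Z (15, 10): covers {Zone II, Zone III, Zone IV, Zone V, Zone VI, Zone VII, Zone VIII} → 622
  Y (9, 8): covers {Zone I, Zone II, Zone III, Zone V, Zone VI, Zone VII, Zone VIII} → 648
  V (7, 7): covers {Zone I, Zone II, Zone V, Zone VI, Zone VII, Zone VIII} → 646
  X (13, 1): covers {Zone II, Zone V, Zone VI, Zone VII} → 366
  W (7, 9): covers {Zone I, Zone II, Zone III, Zone V, Zone VI, Zone VIII} → 641
Maximum coverage at Y: 648 repairs per month.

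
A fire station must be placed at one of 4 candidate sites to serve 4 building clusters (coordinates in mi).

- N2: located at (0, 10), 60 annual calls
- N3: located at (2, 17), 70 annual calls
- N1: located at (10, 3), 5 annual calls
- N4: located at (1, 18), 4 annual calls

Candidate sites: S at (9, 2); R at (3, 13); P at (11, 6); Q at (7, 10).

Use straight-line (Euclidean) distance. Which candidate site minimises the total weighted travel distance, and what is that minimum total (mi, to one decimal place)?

R, total 625.7 mi

Total weighted distance at each candidate:
  S (9, 2): total = 1959.8
  R (3, 13): total = 625.7
  P (11, 6): total = 1775.5
  Q (7, 10): total = 1100.2
Minimum is at R with total 625.7 mi.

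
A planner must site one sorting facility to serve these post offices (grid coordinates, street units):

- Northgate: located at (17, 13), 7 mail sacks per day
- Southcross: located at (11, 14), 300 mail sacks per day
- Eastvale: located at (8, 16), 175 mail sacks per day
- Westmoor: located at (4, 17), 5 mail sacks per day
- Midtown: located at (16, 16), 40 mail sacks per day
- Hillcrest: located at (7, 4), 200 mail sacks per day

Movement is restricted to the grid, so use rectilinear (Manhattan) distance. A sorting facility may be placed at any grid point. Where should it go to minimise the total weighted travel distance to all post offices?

(8, 14)

Manhattan distance separates: Σwᵢ(|x−xᵢ|+|y−yᵢ|) = Σwᵢ|x−xᵢ| + Σwᵢ|y−yᵢ|, so x and y are optimised independently as 1-D weighted medians.
Total weight W = 727; half = 363.5.
x-coordinate, sorted with cumulative weight:
  x=4 (Westmoor, w=5) cum 5
  x=7 (Hillcrest, w=200) cum 205
  x=8 (Eastvale, w=175) cum 380  ← median
  x=11 (Southcross, w=300) cum 680
  x=16 (Midtown, w=40) cum 720
  x=17 (Northgate, w=7) cum 727
⇒ x* = 8
y-coordinate, sorted with cumulative weight:
  y=4 (Hillcrest, w=200) cum 200
  y=13 (Northgate, w=7) cum 207
  y=14 (Southcross, w=300) cum 507  ← median
  y=16 (Eastvale, w=175) cum 682
  y=16 (Midtown, w=40) cum 722
  y=17 (Westmoor, w=5) cum 727
⇒ y* = 14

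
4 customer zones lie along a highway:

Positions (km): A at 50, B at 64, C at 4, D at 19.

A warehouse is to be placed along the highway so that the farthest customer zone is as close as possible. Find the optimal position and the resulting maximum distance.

location 34, max distance 30

The 1-center on a line is the midpoint of the two extreme points: leftmost at 4, rightmost at 64.
Optimal location = (4 + 64)/2 = 34; maximum distance = (64 − 4)/2 = 30.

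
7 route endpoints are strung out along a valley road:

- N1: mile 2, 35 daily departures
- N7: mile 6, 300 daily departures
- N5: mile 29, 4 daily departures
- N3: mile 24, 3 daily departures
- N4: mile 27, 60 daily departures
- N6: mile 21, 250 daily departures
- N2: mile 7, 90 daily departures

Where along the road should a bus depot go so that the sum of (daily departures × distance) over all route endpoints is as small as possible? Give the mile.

x = 7

For a sum of weighted absolute distances on a line, the optimum is the weighted median (not the mean). Total weight W = 742; half-weight = 371.
Sort by position and accumulate weight:
  mile 2 (N1, w=35) → cum 35
  mile 6 (N7, w=300) → cum 335
  mile 7 (N2, w=90) → cum 425  ≥ 371 → median here
  mile 21 (N6, w=250) → cum 675
  mile 24 (N3, w=3) → cum 678
  mile 27 (N4, w=60) → cum 738
  mile 29 (N5, w=4) → cum 742
Optimal location: mile 7.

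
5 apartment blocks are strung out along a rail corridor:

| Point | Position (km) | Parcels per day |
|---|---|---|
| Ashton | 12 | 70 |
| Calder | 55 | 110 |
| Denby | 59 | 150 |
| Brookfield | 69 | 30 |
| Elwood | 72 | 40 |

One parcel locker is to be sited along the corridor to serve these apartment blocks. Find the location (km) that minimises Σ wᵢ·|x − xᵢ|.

x = 59

For a sum of weighted absolute distances on a line, the optimum is the weighted median (not the mean). Total weight W = 400; half-weight = 200.
Sort by position and accumulate weight:
  km 12 (Ashton, w=70) → cum 70
  km 55 (Calder, w=110) → cum 180
  km 59 (Denby, w=150) → cum 330  ≥ 200 → median here
  km 69 (Brookfield, w=30) → cum 360
  km 72 (Elwood, w=40) → cum 400
Optimal location: km 59.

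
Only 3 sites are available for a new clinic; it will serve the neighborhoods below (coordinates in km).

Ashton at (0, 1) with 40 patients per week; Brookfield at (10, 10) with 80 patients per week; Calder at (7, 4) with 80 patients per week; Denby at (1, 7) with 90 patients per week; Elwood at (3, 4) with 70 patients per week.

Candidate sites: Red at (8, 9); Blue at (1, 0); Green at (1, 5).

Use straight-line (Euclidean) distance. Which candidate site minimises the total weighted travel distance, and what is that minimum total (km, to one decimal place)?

Green, total 1811.7 km

Total weighted distance at each candidate:
  Red (8, 9): total = 2189.5
  Blue (1, 0): total = 2652.8
  Green (1, 5): total = 1811.7
Minimum is at Green with total 1811.7 km.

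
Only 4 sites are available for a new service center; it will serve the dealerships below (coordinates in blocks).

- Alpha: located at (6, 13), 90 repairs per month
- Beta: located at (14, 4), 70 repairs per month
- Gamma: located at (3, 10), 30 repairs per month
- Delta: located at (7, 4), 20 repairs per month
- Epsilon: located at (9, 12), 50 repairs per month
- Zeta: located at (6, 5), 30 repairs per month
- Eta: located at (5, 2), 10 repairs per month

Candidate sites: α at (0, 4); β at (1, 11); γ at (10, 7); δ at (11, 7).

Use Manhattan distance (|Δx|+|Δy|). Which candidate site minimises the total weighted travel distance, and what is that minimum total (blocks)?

Total weighted distance at each candidate:
  α (0, 4): total = 3870
  β (1, 11): total = 3290
  γ (10, 7): total = 2390
  δ (11, 7): total = 2550
Minimum is at γ with total 2390 blocks.

γ, total 2390 blocks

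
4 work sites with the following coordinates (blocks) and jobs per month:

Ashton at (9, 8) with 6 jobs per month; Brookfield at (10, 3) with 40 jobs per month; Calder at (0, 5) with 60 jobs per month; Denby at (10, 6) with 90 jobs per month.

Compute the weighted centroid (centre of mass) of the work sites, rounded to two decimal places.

(6.91, 5.14)

The minimiser of Σwᵢ‖p−pᵢ‖² is the weighted centroid p* = (Σwᵢpᵢ)/(Σwᵢ).
Σwᵢ = 196.
Σwᵢxᵢ = 6·9 + 40·10 + 60·0 + 90·10 = 1354.
Σwᵢyᵢ = 6·8 + 40·3 + 60·5 + 90·6 = 1008.
x* = 1354/196 = 6.91, y* = 1008/196 = 5.14.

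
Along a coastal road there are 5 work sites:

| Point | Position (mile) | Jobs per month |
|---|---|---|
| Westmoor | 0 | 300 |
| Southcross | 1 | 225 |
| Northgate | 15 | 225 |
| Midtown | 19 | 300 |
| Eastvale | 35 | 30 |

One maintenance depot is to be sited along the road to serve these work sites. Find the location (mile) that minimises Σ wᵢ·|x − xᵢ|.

x = 15

For a sum of weighted absolute distances on a line, the optimum is the weighted median (not the mean). Total weight W = 1080; half-weight = 540.
Sort by position and accumulate weight:
  mile 0 (Westmoor, w=300) → cum 300
  mile 1 (Southcross, w=225) → cum 525
  mile 15 (Northgate, w=225) → cum 750  ≥ 540 → median here
  mile 19 (Midtown, w=300) → cum 1050
  mile 35 (Eastvale, w=30) → cum 1080
Optimal location: mile 15.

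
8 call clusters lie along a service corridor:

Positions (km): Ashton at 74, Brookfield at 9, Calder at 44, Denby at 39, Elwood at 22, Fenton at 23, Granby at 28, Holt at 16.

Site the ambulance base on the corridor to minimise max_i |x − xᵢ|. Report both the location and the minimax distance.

The 1-center on a line is the midpoint of the two extreme points: leftmost at 9, rightmost at 74.
Optimal location = (9 + 74)/2 = 41.5; maximum distance = (74 − 9)/2 = 32.5.

location 41.5, max distance 32.5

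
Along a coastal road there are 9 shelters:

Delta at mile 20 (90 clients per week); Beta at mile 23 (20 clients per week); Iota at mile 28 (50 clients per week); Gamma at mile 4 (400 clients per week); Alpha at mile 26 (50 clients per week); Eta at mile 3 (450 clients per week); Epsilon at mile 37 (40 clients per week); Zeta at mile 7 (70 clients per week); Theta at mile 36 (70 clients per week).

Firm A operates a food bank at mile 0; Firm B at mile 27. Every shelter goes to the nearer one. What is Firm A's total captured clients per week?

920

The indifferent point is the midpoint (0+27)/2 = 13.5; shelters left of it (closer to Firm A at 0) go to Firm A, those right go to Firm B.
  Eta at 3 (w=450) → Firm A
  Gamma at 4 (w=400) → Firm A
  Zeta at 7 (w=70) → Firm A
  Delta at 20 (w=90) → Firm B
  Beta at 23 (w=20) → Firm B
  Alpha at 26 (w=50) → Firm B
  Iota at 28 (w=50) → Firm B
  Theta at 36 (w=70) → Firm B
  Epsilon at 37 (w=40) → Firm B
Firm A captures 920; Firm B captures 320.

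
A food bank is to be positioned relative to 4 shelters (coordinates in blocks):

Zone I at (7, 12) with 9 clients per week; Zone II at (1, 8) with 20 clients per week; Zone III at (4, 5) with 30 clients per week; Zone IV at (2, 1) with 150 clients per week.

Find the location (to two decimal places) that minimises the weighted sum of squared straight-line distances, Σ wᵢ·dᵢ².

(2.41, 2.72)

The minimiser of Σwᵢ‖p−pᵢ‖² is the weighted centroid p* = (Σwᵢpᵢ)/(Σwᵢ).
Σwᵢ = 209.
Σwᵢxᵢ = 9·7 + 20·1 + 30·4 + 150·2 = 503.
Σwᵢyᵢ = 9·12 + 20·8 + 30·5 + 150·1 = 568.
x* = 503/209 = 2.41, y* = 568/209 = 2.72.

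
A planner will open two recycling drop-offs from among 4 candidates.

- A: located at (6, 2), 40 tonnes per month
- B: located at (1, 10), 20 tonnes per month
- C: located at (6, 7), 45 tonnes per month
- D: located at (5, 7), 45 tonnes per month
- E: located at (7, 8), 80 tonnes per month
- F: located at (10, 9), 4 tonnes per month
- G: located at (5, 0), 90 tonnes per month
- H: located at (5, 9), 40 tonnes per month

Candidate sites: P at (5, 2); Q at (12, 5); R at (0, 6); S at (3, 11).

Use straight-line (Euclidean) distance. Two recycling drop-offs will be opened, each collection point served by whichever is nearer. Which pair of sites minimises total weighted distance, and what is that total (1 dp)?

{P, S}, total 1233.2

Evaluate every pair (each demand assigned to the nearer of the two):
  {P, S}: total = 1233.2
  {P, R}: total = 1530.5
  {P, Q}: total = 1617.7
  {R, S}: total = 2004.6
  {Q, S}: total = 2044.5
  {Q, R}: total = 2274.5
Best pair: {P, S} with total 1233.2.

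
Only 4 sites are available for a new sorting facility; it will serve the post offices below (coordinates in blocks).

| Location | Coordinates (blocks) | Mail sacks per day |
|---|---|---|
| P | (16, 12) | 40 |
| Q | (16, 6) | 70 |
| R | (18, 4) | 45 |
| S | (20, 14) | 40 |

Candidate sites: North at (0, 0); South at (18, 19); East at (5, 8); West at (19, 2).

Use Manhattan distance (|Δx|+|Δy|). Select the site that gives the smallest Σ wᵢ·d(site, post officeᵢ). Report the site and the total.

Total weighted distance at each candidate:
  North (0, 0): total = 5010
  South (18, 19): total = 2365
  East (5, 8): total = 3115
  West (19, 2): total = 1665
Minimum is at West with total 1665 blocks.

West, total 1665 blocks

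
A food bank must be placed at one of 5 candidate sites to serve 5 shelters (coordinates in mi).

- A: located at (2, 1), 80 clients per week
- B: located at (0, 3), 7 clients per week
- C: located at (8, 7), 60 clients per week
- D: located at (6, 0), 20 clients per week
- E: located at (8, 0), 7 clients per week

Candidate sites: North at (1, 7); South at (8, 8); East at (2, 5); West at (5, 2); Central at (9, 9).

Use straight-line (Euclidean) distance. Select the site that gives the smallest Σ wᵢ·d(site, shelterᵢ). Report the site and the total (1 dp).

West, total 708.5 mi

Total weighted distance at each candidate:
  North (1, 7): total = 1176.8
  South (8, 8): total = 1084.5
  East (2, 5): total = 902.0
  West (5, 2): total = 708.5
  Central (9, 9): total = 1313.4
Minimum is at West with total 708.5 mi.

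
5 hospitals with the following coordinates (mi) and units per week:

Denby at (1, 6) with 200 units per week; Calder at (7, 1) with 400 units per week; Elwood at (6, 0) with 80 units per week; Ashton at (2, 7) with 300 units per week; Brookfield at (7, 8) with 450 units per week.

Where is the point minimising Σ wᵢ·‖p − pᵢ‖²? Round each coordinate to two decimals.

The minimiser of Σwᵢ‖p−pᵢ‖² is the weighted centroid p* = (Σwᵢpᵢ)/(Σwᵢ).
Σwᵢ = 1430.
Σwᵢxᵢ = 200·1 + 400·7 + 80·6 + 300·2 + 450·7 = 7230.
Σwᵢyᵢ = 200·6 + 400·1 + 80·0 + 300·7 + 450·8 = 7300.
x* = 7230/1430 = 5.06, y* = 7300/1430 = 5.10.

(5.06, 5.10)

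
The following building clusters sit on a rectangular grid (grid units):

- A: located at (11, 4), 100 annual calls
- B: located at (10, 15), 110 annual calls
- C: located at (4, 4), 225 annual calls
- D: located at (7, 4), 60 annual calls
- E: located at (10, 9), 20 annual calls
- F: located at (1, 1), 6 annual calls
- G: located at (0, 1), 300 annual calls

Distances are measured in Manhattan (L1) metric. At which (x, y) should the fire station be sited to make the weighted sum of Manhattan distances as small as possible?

Manhattan distance separates: Σwᵢ(|x−xᵢ|+|y−yᵢ|) = Σwᵢ|x−xᵢ| + Σwᵢ|y−yᵢ|, so x and y are optimised independently as 1-D weighted medians.
Total weight W = 821; half = 410.5.
x-coordinate, sorted with cumulative weight:
  x=0 (G, w=300) cum 300
  x=1 (F, w=6) cum 306
  x=4 (C, w=225) cum 531  ← median
  x=7 (D, w=60) cum 591
  x=10 (B, w=110) cum 701
  x=10 (E, w=20) cum 721
  x=11 (A, w=100) cum 821
⇒ x* = 4
y-coordinate, sorted with cumulative weight:
  y=1 (F, w=6) cum 6
  y=1 (G, w=300) cum 306
  y=4 (A, w=100) cum 406
  y=4 (C, w=225) cum 631  ← median
  y=4 (D, w=60) cum 691
  y=9 (E, w=20) cum 711
  y=15 (B, w=110) cum 821
⇒ y* = 4

(4, 4)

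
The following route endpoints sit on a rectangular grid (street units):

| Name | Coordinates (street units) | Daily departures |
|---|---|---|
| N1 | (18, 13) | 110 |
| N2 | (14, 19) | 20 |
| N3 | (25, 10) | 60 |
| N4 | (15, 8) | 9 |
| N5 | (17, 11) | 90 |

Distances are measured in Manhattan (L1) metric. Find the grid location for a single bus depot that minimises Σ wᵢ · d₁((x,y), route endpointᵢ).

Manhattan distance separates: Σwᵢ(|x−xᵢ|+|y−yᵢ|) = Σwᵢ|x−xᵢ| + Σwᵢ|y−yᵢ|, so x and y are optimised independently as 1-D weighted medians.
Total weight W = 289; half = 144.5.
x-coordinate, sorted with cumulative weight:
  x=14 (N2, w=20) cum 20
  x=15 (N4, w=9) cum 29
  x=17 (N5, w=90) cum 119
  x=18 (N1, w=110) cum 229  ← median
  x=25 (N3, w=60) cum 289
⇒ x* = 18
y-coordinate, sorted with cumulative weight:
  y=8 (N4, w=9) cum 9
  y=10 (N3, w=60) cum 69
  y=11 (N5, w=90) cum 159  ← median
  y=13 (N1, w=110) cum 269
  y=19 (N2, w=20) cum 289
⇒ y* = 11

(18, 11)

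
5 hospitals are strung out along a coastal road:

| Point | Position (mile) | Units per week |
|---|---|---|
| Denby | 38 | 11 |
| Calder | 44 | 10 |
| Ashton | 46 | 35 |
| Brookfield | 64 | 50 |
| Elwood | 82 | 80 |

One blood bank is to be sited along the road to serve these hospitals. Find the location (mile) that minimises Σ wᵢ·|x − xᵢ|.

For a sum of weighted absolute distances on a line, the optimum is the weighted median (not the mean). Total weight W = 186; half-weight = 93.
Sort by position and accumulate weight:
  mile 38 (Denby, w=11) → cum 11
  mile 44 (Calder, w=10) → cum 21
  mile 46 (Ashton, w=35) → cum 56
  mile 64 (Brookfield, w=50) → cum 106  ≥ 93 → median here
  mile 82 (Elwood, w=80) → cum 186
Optimal location: mile 64.

x = 64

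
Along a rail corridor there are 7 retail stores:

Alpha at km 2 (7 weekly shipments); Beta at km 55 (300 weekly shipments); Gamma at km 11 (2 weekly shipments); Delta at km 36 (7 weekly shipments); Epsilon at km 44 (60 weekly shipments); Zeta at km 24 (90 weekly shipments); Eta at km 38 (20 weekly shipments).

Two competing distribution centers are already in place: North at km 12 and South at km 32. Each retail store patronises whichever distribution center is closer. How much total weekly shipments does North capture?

The indifferent point is the midpoint (12+32)/2 = 22; retail stores left of it (closer to North at 12) go to North, those right go to South.
  Alpha at 2 (w=7) → North
  Gamma at 11 (w=2) → North
  Zeta at 24 (w=90) → South
  Delta at 36 (w=7) → South
  Eta at 38 (w=20) → South
  Epsilon at 44 (w=60) → South
  Beta at 55 (w=300) → South
North captures 9; South captures 477.

9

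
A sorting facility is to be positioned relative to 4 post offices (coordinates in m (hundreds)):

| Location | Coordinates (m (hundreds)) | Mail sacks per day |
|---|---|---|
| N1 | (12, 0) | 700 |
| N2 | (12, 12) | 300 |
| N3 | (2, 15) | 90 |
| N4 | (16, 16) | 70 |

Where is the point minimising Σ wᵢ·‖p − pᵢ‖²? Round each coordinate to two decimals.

The minimiser of Σwᵢ‖p−pᵢ‖² is the weighted centroid p* = (Σwᵢpᵢ)/(Σwᵢ).
Σwᵢ = 1160.
Σwᵢxᵢ = 700·12 + 300·12 + 90·2 + 70·16 = 13300.
Σwᵢyᵢ = 700·0 + 300·12 + 90·15 + 70·16 = 6070.
x* = 13300/1160 = 11.47, y* = 6070/1160 = 5.23.

(11.47, 5.23)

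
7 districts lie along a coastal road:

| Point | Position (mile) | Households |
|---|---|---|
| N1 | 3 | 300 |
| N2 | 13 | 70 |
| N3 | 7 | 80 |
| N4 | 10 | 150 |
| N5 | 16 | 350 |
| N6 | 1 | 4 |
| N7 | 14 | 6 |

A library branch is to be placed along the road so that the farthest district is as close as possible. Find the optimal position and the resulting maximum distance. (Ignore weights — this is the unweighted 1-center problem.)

location 8.5, max distance 7.5

The 1-center on a line is the midpoint of the two extreme points: leftmost at 1, rightmost at 16.
Optimal location = (1 + 16)/2 = 8.5; maximum distance = (16 − 1)/2 = 7.5.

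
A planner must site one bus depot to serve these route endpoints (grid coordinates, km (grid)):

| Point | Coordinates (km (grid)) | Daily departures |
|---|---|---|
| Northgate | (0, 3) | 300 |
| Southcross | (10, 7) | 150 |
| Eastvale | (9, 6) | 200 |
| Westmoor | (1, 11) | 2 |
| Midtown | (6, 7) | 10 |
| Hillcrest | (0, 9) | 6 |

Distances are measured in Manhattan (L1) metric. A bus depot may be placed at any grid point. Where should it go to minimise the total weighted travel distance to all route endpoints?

(9, 6)

Manhattan distance separates: Σwᵢ(|x−xᵢ|+|y−yᵢ|) = Σwᵢ|x−xᵢ| + Σwᵢ|y−yᵢ|, so x and y are optimised independently as 1-D weighted medians.
Total weight W = 668; half = 334.
x-coordinate, sorted with cumulative weight:
  x=0 (Northgate, w=300) cum 300
  x=0 (Hillcrest, w=6) cum 306
  x=1 (Westmoor, w=2) cum 308
  x=6 (Midtown, w=10) cum 318
  x=9 (Eastvale, w=200) cum 518  ← median
  x=10 (Southcross, w=150) cum 668
⇒ x* = 9
y-coordinate, sorted with cumulative weight:
  y=3 (Northgate, w=300) cum 300
  y=6 (Eastvale, w=200) cum 500  ← median
  y=7 (Southcross, w=150) cum 650
  y=7 (Midtown, w=10) cum 660
  y=9 (Hillcrest, w=6) cum 666
  y=11 (Westmoor, w=2) cum 668
⇒ y* = 6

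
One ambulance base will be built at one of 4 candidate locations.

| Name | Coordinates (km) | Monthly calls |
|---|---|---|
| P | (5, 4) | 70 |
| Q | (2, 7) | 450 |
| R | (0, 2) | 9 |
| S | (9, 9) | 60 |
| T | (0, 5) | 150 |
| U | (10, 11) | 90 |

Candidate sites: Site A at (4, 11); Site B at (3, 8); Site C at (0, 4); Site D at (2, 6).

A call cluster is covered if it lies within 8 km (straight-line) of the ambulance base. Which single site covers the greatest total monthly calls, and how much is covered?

Site B, covering 829

Coverage radius r = 8 km; a point is covered iff (Δx)²+(Δy)² ≤ 8² = 64.
  Site A (4, 11): covers {P, Q, S, T, U} → 820
  Site B (3, 8): covers {P, Q, R, S, T, U} → 829
  Site C (0, 4): covers {P, Q, R, T} → 679
  Site D (2, 6): covers {P, Q, R, S, T} → 739
Maximum coverage at Site B: 829 monthly calls.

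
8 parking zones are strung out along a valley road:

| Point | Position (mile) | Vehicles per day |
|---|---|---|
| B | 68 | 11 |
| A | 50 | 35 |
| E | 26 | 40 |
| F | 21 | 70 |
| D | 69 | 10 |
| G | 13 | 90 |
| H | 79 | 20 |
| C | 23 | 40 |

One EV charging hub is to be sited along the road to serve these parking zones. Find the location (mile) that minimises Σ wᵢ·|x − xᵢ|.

For a sum of weighted absolute distances on a line, the optimum is the weighted median (not the mean). Total weight W = 316; half-weight = 158.
Sort by position and accumulate weight:
  mile 13 (G, w=90) → cum 90
  mile 21 (F, w=70) → cum 160  ≥ 158 → median here
  mile 23 (C, w=40) → cum 200
  mile 26 (E, w=40) → cum 240
  mile 50 (A, w=35) → cum 275
  mile 68 (B, w=11) → cum 286
  mile 69 (D, w=10) → cum 296
  mile 79 (H, w=20) → cum 316
Optimal location: mile 21.

x = 21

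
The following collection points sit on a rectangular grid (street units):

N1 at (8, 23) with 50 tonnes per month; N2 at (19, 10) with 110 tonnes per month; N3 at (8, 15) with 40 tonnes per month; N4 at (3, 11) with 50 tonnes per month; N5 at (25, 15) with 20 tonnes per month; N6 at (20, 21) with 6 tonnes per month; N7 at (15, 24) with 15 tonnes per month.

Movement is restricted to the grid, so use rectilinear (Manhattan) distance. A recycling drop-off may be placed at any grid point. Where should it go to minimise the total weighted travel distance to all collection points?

Manhattan distance separates: Σwᵢ(|x−xᵢ|+|y−yᵢ|) = Σwᵢ|x−xᵢ| + Σwᵢ|y−yᵢ|, so x and y are optimised independently as 1-D weighted medians.
Total weight W = 291; half = 145.5.
x-coordinate, sorted with cumulative weight:
  x=3 (N4, w=50) cum 50
  x=8 (N1, w=50) cum 100
  x=8 (N3, w=40) cum 140
  x=15 (N7, w=15) cum 155  ← median
  x=19 (N2, w=110) cum 265
  x=20 (N6, w=6) cum 271
  x=25 (N5, w=20) cum 291
⇒ x* = 15
y-coordinate, sorted with cumulative weight:
  y=10 (N2, w=110) cum 110
  y=11 (N4, w=50) cum 160  ← median
  y=15 (N3, w=40) cum 200
  y=15 (N5, w=20) cum 220
  y=21 (N6, w=6) cum 226
  y=23 (N1, w=50) cum 276
  y=24 (N7, w=15) cum 291
⇒ y* = 11

(15, 11)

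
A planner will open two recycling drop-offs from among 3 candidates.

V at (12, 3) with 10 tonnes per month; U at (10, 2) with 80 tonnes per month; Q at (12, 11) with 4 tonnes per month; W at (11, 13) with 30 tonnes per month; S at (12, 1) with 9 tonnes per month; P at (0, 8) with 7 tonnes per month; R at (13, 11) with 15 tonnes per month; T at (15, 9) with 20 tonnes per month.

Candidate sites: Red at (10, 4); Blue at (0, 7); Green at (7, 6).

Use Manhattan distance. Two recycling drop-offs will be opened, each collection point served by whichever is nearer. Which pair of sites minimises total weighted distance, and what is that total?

{Red, Blue}, total 928

Evaluate every pair (each demand assigned to the nearer of the two):
  {Red, Blue}: total = 928
  {Red, Green}: total = 984
  {Blue, Green}: total = 1492
Best pair: {Red, Blue} with total 928.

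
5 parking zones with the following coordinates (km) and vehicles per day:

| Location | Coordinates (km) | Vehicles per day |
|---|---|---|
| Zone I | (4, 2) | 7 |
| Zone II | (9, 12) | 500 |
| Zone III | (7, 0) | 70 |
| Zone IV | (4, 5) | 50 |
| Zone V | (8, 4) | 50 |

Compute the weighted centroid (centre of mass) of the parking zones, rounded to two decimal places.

The minimiser of Σwᵢ‖p−pᵢ‖² is the weighted centroid p* = (Σwᵢpᵢ)/(Σwᵢ).
Σwᵢ = 677.
Σwᵢxᵢ = 7·4 + 500·9 + 70·7 + 50·4 + 50·8 = 5618.
Σwᵢyᵢ = 7·2 + 500·12 + 70·0 + 50·5 + 50·4 = 6464.
x* = 5618/677 = 8.30, y* = 6464/677 = 9.55.

(8.30, 9.55)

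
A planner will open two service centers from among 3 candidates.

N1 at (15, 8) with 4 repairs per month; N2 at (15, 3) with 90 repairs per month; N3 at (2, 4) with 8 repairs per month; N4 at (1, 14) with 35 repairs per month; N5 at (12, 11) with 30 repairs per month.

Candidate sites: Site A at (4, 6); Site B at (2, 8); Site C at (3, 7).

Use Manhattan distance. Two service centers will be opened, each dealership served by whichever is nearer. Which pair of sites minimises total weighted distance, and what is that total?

{Site A, Site B}, total 1979

Evaluate every pair (each demand assigned to the nearer of the two):
  {Site A, Site B}: total = 1979
  {Site A, Site C}: total = 2049
  {Site B, Site C}: total = 2159
Best pair: {Site A, Site B} with total 1979.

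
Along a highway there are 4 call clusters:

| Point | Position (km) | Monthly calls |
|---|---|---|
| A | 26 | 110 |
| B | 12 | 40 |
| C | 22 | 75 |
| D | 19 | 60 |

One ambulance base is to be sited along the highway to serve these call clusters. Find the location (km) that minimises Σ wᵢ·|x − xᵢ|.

For a sum of weighted absolute distances on a line, the optimum is the weighted median (not the mean). Total weight W = 285; half-weight = 142.5.
Sort by position and accumulate weight:
  km 12 (B, w=40) → cum 40
  km 19 (D, w=60) → cum 100
  km 22 (C, w=75) → cum 175  ≥ 142.5 → median here
  km 26 (A, w=110) → cum 285
Optimal location: km 22.

x = 22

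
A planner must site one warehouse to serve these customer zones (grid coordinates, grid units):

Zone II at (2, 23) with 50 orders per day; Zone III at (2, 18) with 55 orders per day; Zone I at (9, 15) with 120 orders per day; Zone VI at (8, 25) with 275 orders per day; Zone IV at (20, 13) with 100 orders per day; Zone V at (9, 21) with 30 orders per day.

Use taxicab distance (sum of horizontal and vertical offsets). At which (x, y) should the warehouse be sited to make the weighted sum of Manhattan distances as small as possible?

(8, 23)

Manhattan distance separates: Σwᵢ(|x−xᵢ|+|y−yᵢ|) = Σwᵢ|x−xᵢ| + Σwᵢ|y−yᵢ|, so x and y are optimised independently as 1-D weighted medians.
Total weight W = 630; half = 315.
x-coordinate, sorted with cumulative weight:
  x=2 (Zone II, w=50) cum 50
  x=2 (Zone III, w=55) cum 105
  x=8 (Zone VI, w=275) cum 380  ← median
  x=9 (Zone I, w=120) cum 500
  x=9 (Zone V, w=30) cum 530
  x=20 (Zone IV, w=100) cum 630
⇒ x* = 8
y-coordinate, sorted with cumulative weight:
  y=13 (Zone IV, w=100) cum 100
  y=15 (Zone I, w=120) cum 220
  y=18 (Zone III, w=55) cum 275
  y=21 (Zone V, w=30) cum 305
  y=23 (Zone II, w=50) cum 355  ← median
  y=25 (Zone VI, w=275) cum 630
⇒ y* = 23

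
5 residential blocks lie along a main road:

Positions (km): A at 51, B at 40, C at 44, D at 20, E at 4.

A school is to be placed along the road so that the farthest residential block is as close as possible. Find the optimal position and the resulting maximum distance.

location 27.5, max distance 23.5

The 1-center on a line is the midpoint of the two extreme points: leftmost at 4, rightmost at 51.
Optimal location = (4 + 51)/2 = 27.5; maximum distance = (51 − 4)/2 = 23.5.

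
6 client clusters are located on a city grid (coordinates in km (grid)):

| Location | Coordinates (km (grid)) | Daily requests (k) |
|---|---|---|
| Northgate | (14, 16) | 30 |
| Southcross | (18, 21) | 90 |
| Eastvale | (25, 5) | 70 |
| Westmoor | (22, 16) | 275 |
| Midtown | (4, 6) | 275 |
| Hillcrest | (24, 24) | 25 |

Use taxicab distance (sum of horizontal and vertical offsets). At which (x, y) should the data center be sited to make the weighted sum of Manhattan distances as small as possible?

(18, 16)

Manhattan distance separates: Σwᵢ(|x−xᵢ|+|y−yᵢ|) = Σwᵢ|x−xᵢ| + Σwᵢ|y−yᵢ|, so x and y are optimised independently as 1-D weighted medians.
Total weight W = 765; half = 382.5.
x-coordinate, sorted with cumulative weight:
  x=4 (Midtown, w=275) cum 275
  x=14 (Northgate, w=30) cum 305
  x=18 (Southcross, w=90) cum 395  ← median
  x=22 (Westmoor, w=275) cum 670
  x=24 (Hillcrest, w=25) cum 695
  x=25 (Eastvale, w=70) cum 765
⇒ x* = 18
y-coordinate, sorted with cumulative weight:
  y=5 (Eastvale, w=70) cum 70
  y=6 (Midtown, w=275) cum 345
  y=16 (Northgate, w=30) cum 375
  y=16 (Westmoor, w=275) cum 650  ← median
  y=21 (Southcross, w=90) cum 740
  y=24 (Hillcrest, w=25) cum 765
⇒ y* = 16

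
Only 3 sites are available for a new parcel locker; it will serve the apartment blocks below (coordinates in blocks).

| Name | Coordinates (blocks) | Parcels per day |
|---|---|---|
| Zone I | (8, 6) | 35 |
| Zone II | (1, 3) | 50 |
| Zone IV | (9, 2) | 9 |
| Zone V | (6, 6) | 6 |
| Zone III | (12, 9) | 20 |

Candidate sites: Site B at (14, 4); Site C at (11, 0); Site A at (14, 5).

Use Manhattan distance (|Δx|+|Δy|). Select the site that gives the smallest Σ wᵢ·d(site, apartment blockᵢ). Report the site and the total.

Site A, total 1241 blocks

Total weighted distance at each candidate:
  Site B (14, 4): total = 1243
  Site C (11, 0): total = 1267
  Site A (14, 5): total = 1241
Minimum is at Site A with total 1241 blocks.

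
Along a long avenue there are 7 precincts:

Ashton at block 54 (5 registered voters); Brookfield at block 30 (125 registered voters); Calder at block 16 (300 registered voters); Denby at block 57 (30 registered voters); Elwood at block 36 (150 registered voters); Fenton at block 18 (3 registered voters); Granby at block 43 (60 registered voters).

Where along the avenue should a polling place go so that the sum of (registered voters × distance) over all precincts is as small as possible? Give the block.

For a sum of weighted absolute distances on a line, the optimum is the weighted median (not the mean). Total weight W = 673; half-weight = 336.5.
Sort by position and accumulate weight:
  block 16 (Calder, w=300) → cum 300
  block 18 (Fenton, w=3) → cum 303
  block 30 (Brookfield, w=125) → cum 428  ≥ 336.5 → median here
  block 36 (Elwood, w=150) → cum 578
  block 43 (Granby, w=60) → cum 638
  block 54 (Ashton, w=5) → cum 643
  block 57 (Denby, w=30) → cum 673
Optimal location: block 30.

x = 30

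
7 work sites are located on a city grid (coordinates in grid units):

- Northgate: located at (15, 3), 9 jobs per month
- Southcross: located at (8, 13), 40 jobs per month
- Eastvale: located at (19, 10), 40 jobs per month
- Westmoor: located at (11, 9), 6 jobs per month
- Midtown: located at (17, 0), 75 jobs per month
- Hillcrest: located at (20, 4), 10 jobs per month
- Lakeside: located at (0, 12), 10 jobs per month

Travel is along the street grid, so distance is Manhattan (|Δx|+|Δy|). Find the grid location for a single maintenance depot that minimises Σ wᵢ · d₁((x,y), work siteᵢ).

Manhattan distance separates: Σwᵢ(|x−xᵢ|+|y−yᵢ|) = Σwᵢ|x−xᵢ| + Σwᵢ|y−yᵢ|, so x and y are optimised independently as 1-D weighted medians.
Total weight W = 190; half = 95.
x-coordinate, sorted with cumulative weight:
  x=0 (Lakeside, w=10) cum 10
  x=8 (Southcross, w=40) cum 50
  x=11 (Westmoor, w=6) cum 56
  x=15 (Northgate, w=9) cum 65
  x=17 (Midtown, w=75) cum 140  ← median
  x=19 (Eastvale, w=40) cum 180
  x=20 (Hillcrest, w=10) cum 190
⇒ x* = 17
y-coordinate, sorted with cumulative weight:
  y=0 (Midtown, w=75) cum 75
  y=3 (Northgate, w=9) cum 84
  y=4 (Hillcrest, w=10) cum 94
  y=9 (Westmoor, w=6) cum 100  ← median
  y=10 (Eastvale, w=40) cum 140
  y=12 (Lakeside, w=10) cum 150
  y=13 (Southcross, w=40) cum 190
⇒ y* = 9

(17, 9)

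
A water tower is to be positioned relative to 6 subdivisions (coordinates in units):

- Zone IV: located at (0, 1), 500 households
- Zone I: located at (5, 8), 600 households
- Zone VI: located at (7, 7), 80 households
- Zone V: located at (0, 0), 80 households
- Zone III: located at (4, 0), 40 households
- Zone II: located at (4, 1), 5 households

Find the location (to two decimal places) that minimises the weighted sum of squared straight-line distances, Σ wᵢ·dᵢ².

(2.87, 4.49)

The minimiser of Σwᵢ‖p−pᵢ‖² is the weighted centroid p* = (Σwᵢpᵢ)/(Σwᵢ).
Σwᵢ = 1305.
Σwᵢxᵢ = 500·0 + 600·5 + 80·7 + 80·0 + 40·4 + 5·4 = 3740.
Σwᵢyᵢ = 500·1 + 600·8 + 80·7 + 80·0 + 40·0 + 5·1 = 5865.
x* = 3740/1305 = 2.87, y* = 5865/1305 = 4.49.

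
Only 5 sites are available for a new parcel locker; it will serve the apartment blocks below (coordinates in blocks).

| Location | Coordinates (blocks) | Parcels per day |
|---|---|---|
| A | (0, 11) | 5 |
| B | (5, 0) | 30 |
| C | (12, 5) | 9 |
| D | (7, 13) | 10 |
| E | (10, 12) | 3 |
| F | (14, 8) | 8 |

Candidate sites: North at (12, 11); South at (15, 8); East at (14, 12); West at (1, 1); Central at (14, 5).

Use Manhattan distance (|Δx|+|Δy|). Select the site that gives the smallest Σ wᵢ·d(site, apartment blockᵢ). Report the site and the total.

West, total 740 blocks

Total weighted distance at each candidate:
  North (12, 11): total = 773
  South (15, 8): total = 849
  East (14, 12): total = 910
  West (1, 1): total = 740
  Central (14, 5): total = 745
Minimum is at West with total 740 blocks.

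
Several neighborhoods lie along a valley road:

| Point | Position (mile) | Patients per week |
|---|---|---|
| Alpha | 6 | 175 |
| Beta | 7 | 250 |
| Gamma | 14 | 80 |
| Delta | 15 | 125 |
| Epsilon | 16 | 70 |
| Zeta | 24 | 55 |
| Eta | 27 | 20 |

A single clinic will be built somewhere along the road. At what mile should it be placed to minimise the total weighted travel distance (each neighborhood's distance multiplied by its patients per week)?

x = 7

For a sum of weighted absolute distances on a line, the optimum is the weighted median (not the mean). Total weight W = 775; half-weight = 387.5.
Sort by position and accumulate weight:
  mile 6 (Alpha, w=175) → cum 175
  mile 7 (Beta, w=250) → cum 425  ≥ 387.5 → median here
  mile 14 (Gamma, w=80) → cum 505
  mile 15 (Delta, w=125) → cum 630
  mile 16 (Epsilon, w=70) → cum 700
  mile 24 (Zeta, w=55) → cum 755
  mile 27 (Eta, w=20) → cum 775
Optimal location: mile 7.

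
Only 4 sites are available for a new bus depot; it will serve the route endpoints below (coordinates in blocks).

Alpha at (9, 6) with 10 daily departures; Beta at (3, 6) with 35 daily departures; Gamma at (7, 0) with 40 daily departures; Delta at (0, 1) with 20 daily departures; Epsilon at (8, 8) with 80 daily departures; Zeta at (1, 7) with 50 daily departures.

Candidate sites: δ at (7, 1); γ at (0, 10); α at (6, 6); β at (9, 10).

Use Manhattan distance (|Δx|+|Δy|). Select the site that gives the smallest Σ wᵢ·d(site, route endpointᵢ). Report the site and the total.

α, total 1255 blocks

Total weighted distance at each candidate:
  δ (7, 1): total = 1805
  γ (0, 10): total = 2235
  α (6, 6): total = 1255
  β (9, 10): total = 2020
Minimum is at α with total 1255 blocks.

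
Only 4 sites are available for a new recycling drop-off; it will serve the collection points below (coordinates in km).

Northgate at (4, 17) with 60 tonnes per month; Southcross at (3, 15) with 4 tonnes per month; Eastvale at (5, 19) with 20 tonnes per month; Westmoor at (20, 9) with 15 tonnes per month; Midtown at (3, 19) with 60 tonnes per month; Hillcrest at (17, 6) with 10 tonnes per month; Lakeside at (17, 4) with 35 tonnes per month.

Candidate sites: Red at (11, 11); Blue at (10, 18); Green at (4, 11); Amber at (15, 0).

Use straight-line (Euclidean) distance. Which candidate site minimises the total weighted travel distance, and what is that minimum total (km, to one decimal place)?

Blue, total 1810.2 km

Total weighted distance at each candidate:
  Red (11, 11): total = 2006.9
  Blue (10, 18): total = 1810.2
  Green (4, 11): total = 1919.4
  Amber (15, 0): total = 3443.7
Minimum is at Blue with total 1810.2 km.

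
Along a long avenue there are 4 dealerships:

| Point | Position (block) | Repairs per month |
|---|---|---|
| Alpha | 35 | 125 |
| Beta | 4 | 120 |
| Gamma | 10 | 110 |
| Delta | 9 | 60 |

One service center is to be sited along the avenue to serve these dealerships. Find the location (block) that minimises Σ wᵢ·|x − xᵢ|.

For a sum of weighted absolute distances on a line, the optimum is the weighted median (not the mean). Total weight W = 415; half-weight = 207.5.
Sort by position and accumulate weight:
  block 4 (Beta, w=120) → cum 120
  block 9 (Delta, w=60) → cum 180
  block 10 (Gamma, w=110) → cum 290  ≥ 207.5 → median here
  block 35 (Alpha, w=125) → cum 415
Optimal location: block 10.

x = 10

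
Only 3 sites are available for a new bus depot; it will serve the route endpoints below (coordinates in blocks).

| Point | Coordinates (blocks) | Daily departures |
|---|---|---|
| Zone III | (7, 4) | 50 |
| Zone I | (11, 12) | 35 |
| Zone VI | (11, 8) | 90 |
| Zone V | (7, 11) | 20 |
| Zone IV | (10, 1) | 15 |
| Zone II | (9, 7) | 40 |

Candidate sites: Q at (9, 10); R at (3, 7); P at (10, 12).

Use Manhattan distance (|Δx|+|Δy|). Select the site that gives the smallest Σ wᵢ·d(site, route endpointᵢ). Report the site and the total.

Q, total 1230 blocks

Total weighted distance at each candidate:
  Q (9, 10): total = 1230
  R (3, 7): total = 2210
  P (10, 12): total = 1520
Minimum is at Q with total 1230 blocks.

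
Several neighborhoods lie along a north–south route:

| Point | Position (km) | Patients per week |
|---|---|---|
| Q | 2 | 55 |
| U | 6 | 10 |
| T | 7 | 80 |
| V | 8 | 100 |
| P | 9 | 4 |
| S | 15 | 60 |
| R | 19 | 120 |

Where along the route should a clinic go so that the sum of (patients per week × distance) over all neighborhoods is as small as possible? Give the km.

For a sum of weighted absolute distances on a line, the optimum is the weighted median (not the mean). Total weight W = 429; half-weight = 214.5.
Sort by position and accumulate weight:
  km 2 (Q, w=55) → cum 55
  km 6 (U, w=10) → cum 65
  km 7 (T, w=80) → cum 145
  km 8 (V, w=100) → cum 245  ≥ 214.5 → median here
  km 9 (P, w=4) → cum 249
  km 15 (S, w=60) → cum 309
  km 19 (R, w=120) → cum 429
Optimal location: km 8.

x = 8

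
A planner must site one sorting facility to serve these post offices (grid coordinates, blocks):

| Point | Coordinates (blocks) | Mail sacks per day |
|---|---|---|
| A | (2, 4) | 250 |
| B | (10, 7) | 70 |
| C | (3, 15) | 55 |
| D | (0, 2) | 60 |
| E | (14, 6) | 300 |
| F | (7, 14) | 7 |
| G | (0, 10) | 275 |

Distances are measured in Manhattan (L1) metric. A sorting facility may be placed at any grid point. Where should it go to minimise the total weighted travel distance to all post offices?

(2, 6)

Manhattan distance separates: Σwᵢ(|x−xᵢ|+|y−yᵢ|) = Σwᵢ|x−xᵢ| + Σwᵢ|y−yᵢ|, so x and y are optimised independently as 1-D weighted medians.
Total weight W = 1017; half = 508.5.
x-coordinate, sorted with cumulative weight:
  x=0 (D, w=60) cum 60
  x=0 (G, w=275) cum 335
  x=2 (A, w=250) cum 585  ← median
  x=3 (C, w=55) cum 640
  x=7 (F, w=7) cum 647
  x=10 (B, w=70) cum 717
  x=14 (E, w=300) cum 1017
⇒ x* = 2
y-coordinate, sorted with cumulative weight:
  y=2 (D, w=60) cum 60
  y=4 (A, w=250) cum 310
  y=6 (E, w=300) cum 610  ← median
  y=7 (B, w=70) cum 680
  y=10 (G, w=275) cum 955
  y=14 (F, w=7) cum 962
  y=15 (C, w=55) cum 1017
⇒ y* = 6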